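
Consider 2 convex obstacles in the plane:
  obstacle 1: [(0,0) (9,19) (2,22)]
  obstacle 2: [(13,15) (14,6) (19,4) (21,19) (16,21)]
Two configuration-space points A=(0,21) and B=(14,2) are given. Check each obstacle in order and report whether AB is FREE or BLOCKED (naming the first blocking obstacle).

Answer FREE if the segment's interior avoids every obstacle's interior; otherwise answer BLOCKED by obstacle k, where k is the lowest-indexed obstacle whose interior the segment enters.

Obstacle 1 [(0,0) (9,19) (2,22)]:
  edge (0,0)–(9,19): crosses AB
  edge (9,19)–(2,22): clear
  edge (2,22)–(0,0): crosses AB
  → BLOCKED
Obstacle 2 [(13,15) (14,6) (19,4) (21,19) (16,21)]:
  edge (13,15)–(14,6): clear
  edge (14,6)–(19,4): clear
  edge (19,4)–(21,19): clear
  edge (21,19)–(16,21): clear
  edge (16,21)–(13,15): clear
  midpoint (7,23/2) outside
  → clear

BLOCKED by obstacle 1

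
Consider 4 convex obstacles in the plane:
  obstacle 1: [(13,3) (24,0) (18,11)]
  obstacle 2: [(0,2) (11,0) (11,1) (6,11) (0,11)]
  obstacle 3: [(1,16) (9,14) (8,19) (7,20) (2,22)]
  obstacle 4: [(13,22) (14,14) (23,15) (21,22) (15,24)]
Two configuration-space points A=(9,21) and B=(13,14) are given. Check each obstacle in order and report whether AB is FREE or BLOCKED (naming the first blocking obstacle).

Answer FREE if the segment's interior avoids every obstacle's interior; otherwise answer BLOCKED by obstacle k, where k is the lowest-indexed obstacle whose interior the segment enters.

Obstacle 1 [(13,3) (24,0) (18,11)]:
  edge (13,3)–(24,0): clear
  edge (24,0)–(18,11): clear
  edge (18,11)–(13,3): clear
  midpoint (11,35/2) outside
  → clear
Obstacle 2 [(0,2) (11,0) (11,1) (6,11) (0,11)]:
  edge (0,2)–(11,0): clear
  edge (11,0)–(11,1): clear
  edge (11,1)–(6,11): clear
  edge (6,11)–(0,11): clear
  edge (0,11)–(0,2): clear
  midpoint (11,35/2) outside
  → clear
Obstacle 3 [(1,16) (9,14) (8,19) (7,20) (2,22)]:
  edge (1,16)–(9,14): clear
  edge (9,14)–(8,19): clear
  edge (8,19)–(7,20): clear
  edge (7,20)–(2,22): clear
  edge (2,22)–(1,16): clear
  midpoint (11,35/2) outside
  → clear
Obstacle 4 [(13,22) (14,14) (23,15) (21,22) (15,24)]:
  edge (13,22)–(14,14): clear
  edge (14,14)–(23,15): clear
  edge (23,15)–(21,22): clear
  edge (21,22)–(15,24): clear
  edge (15,24)–(13,22): clear
  midpoint (11,35/2) outside
  → clear

FREE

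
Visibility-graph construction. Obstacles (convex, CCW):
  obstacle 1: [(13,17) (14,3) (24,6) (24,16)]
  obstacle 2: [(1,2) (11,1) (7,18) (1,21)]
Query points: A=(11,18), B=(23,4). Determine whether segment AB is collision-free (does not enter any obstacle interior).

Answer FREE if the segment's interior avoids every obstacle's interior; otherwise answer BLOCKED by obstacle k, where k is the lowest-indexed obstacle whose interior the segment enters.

BLOCKED by obstacle 1

Obstacle 1 [(13,17) (14,3) (24,6) (24,16)]:
  edge (13,17)–(14,3): crosses AB
  edge (14,3)–(24,6): crosses AB
  edge (24,6)–(24,16): clear
  edge (24,16)–(13,17): clear
  → BLOCKED
Obstacle 2 [(1,2) (11,1) (7,18) (1,21)]:
  edge (1,2)–(11,1): clear
  edge (11,1)–(7,18): clear
  edge (7,18)–(1,21): clear
  edge (1,21)–(1,2): clear
  midpoint (17,11) outside
  → clear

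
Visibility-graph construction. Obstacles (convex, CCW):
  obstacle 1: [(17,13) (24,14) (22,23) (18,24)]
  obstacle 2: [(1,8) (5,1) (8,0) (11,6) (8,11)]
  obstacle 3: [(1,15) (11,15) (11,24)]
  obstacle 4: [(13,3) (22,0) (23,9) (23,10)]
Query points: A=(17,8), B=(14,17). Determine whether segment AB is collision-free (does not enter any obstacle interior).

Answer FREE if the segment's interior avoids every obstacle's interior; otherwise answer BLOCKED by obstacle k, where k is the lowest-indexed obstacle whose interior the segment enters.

Obstacle 1 [(17,13) (24,14) (22,23) (18,24)]:
  edge (17,13)–(24,14): clear
  edge (24,14)–(22,23): clear
  edge (22,23)–(18,24): clear
  edge (18,24)–(17,13): clear
  midpoint (31/2,25/2) outside
  → clear
Obstacle 2 [(1,8) (5,1) (8,0) (11,6) (8,11)]:
  edge (1,8)–(5,1): clear
  edge (5,1)–(8,0): clear
  edge (8,0)–(11,6): clear
  edge (11,6)–(8,11): clear
  edge (8,11)–(1,8): clear
  midpoint (31/2,25/2) outside
  → clear
Obstacle 3 [(1,15) (11,15) (11,24)]:
  edge (1,15)–(11,15): clear
  edge (11,15)–(11,24): clear
  edge (11,24)–(1,15): clear
  midpoint (31/2,25/2) outside
  → clear
Obstacle 4 [(13,3) (22,0) (23,9) (23,10)]:
  edge (13,3)–(22,0): clear
  edge (22,0)–(23,9): clear
  edge (23,9)–(23,10): clear
  edge (23,10)–(13,3): clear
  midpoint (31/2,25/2) outside
  → clear

FREE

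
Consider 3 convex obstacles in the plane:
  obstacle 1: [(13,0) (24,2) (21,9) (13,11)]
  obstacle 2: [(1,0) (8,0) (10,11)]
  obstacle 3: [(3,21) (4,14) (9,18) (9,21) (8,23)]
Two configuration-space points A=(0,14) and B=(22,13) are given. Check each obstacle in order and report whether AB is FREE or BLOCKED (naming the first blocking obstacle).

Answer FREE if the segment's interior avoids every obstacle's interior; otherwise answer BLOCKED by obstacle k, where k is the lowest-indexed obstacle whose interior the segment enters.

FREE

Obstacle 1 [(13,0) (24,2) (21,9) (13,11)]:
  edge (13,0)–(24,2): clear
  edge (24,2)–(21,9): clear
  edge (21,9)–(13,11): clear
  edge (13,11)–(13,0): clear
  midpoint (11,27/2) outside
  → clear
Obstacle 2 [(1,0) (8,0) (10,11)]:
  edge (1,0)–(8,0): clear
  edge (8,0)–(10,11): clear
  edge (10,11)–(1,0): clear
  midpoint (11,27/2) outside
  → clear
Obstacle 3 [(3,21) (4,14) (9,18) (9,21) (8,23)]:
  edge (3,21)–(4,14): clear
  edge (4,14)–(9,18): clear
  edge (9,18)–(9,21): clear
  edge (9,21)–(8,23): clear
  edge (8,23)–(3,21): clear
  midpoint (11,27/2) outside
  → clear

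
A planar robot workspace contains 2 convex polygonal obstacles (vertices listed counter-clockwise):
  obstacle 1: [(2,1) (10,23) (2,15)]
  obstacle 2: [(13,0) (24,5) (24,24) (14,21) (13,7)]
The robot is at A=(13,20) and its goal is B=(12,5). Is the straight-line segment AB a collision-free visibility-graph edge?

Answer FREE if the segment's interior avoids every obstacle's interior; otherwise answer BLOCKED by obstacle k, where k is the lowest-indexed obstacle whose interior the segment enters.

Obstacle 1 [(2,1) (10,23) (2,15)]:
  edge (2,1)–(10,23): clear
  edge (10,23)–(2,15): clear
  edge (2,15)–(2,1): clear
  midpoint (25/2,25/2) outside
  → clear
Obstacle 2 [(13,0) (24,5) (24,24) (14,21) (13,7)]:
  edge (13,0)–(24,5): clear
  edge (24,5)–(24,24): clear
  edge (24,24)–(14,21): clear
  edge (14,21)–(13,7): clear
  edge (13,7)–(13,0): clear
  midpoint (25/2,25/2) outside
  → clear

FREE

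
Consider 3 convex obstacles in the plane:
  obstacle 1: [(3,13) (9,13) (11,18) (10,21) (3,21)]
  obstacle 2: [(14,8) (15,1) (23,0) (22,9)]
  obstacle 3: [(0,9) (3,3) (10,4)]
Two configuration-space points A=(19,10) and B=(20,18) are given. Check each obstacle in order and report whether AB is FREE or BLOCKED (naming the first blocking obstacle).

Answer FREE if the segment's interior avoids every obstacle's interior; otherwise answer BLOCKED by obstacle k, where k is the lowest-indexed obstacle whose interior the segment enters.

FREE

Obstacle 1 [(3,13) (9,13) (11,18) (10,21) (3,21)]:
  edge (3,13)–(9,13): clear
  edge (9,13)–(11,18): clear
  edge (11,18)–(10,21): clear
  edge (10,21)–(3,21): clear
  edge (3,21)–(3,13): clear
  midpoint (39/2,14) outside
  → clear
Obstacle 2 [(14,8) (15,1) (23,0) (22,9)]:
  edge (14,8)–(15,1): clear
  edge (15,1)–(23,0): clear
  edge (23,0)–(22,9): clear
  edge (22,9)–(14,8): clear
  midpoint (39/2,14) outside
  → clear
Obstacle 3 [(0,9) (3,3) (10,4)]:
  edge (0,9)–(3,3): clear
  edge (3,3)–(10,4): clear
  edge (10,4)–(0,9): clear
  midpoint (39/2,14) outside
  → clear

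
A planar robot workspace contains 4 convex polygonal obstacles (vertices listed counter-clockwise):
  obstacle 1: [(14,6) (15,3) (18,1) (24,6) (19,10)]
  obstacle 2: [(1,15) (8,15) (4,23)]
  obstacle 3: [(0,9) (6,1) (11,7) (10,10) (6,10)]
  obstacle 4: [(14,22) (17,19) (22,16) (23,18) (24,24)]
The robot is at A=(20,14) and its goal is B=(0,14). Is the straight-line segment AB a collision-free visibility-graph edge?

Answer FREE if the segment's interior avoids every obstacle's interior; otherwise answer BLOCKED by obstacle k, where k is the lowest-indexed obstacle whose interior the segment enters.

Obstacle 1 [(14,6) (15,3) (18,1) (24,6) (19,10)]:
  edge (14,6)–(15,3): clear
  edge (15,3)–(18,1): clear
  edge (18,1)–(24,6): clear
  edge (24,6)–(19,10): clear
  edge (19,10)–(14,6): clear
  midpoint (10,14) outside
  → clear
Obstacle 2 [(1,15) (8,15) (4,23)]:
  edge (1,15)–(8,15): clear
  edge (8,15)–(4,23): clear
  edge (4,23)–(1,15): clear
  midpoint (10,14) outside
  → clear
Obstacle 3 [(0,9) (6,1) (11,7) (10,10) (6,10)]:
  edge (0,9)–(6,1): clear
  edge (6,1)–(11,7): clear
  edge (11,7)–(10,10): clear
  edge (10,10)–(6,10): clear
  edge (6,10)–(0,9): clear
  midpoint (10,14) outside
  → clear
Obstacle 4 [(14,22) (17,19) (22,16) (23,18) (24,24)]:
  edge (14,22)–(17,19): clear
  edge (17,19)–(22,16): clear
  edge (22,16)–(23,18): clear
  edge (23,18)–(24,24): clear
  edge (24,24)–(14,22): clear
  midpoint (10,14) outside
  → clear

FREE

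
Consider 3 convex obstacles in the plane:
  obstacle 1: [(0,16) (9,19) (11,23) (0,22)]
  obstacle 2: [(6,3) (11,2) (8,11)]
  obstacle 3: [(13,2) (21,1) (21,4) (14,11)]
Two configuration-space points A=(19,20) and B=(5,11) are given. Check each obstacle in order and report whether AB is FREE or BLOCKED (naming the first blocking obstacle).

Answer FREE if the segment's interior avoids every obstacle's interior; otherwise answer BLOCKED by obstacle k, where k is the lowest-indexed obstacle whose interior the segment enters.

FREE

Obstacle 1 [(0,16) (9,19) (11,23) (0,22)]:
  edge (0,16)–(9,19): clear
  edge (9,19)–(11,23): clear
  edge (11,23)–(0,22): clear
  edge (0,22)–(0,16): clear
  midpoint (12,31/2) outside
  → clear
Obstacle 2 [(6,3) (11,2) (8,11)]:
  edge (6,3)–(11,2): clear
  edge (11,2)–(8,11): clear
  edge (8,11)–(6,3): clear
  midpoint (12,31/2) outside
  → clear
Obstacle 3 [(13,2) (21,1) (21,4) (14,11)]:
  edge (13,2)–(21,1): clear
  edge (21,1)–(21,4): clear
  edge (21,4)–(14,11): clear
  edge (14,11)–(13,2): clear
  midpoint (12,31/2) outside
  → clear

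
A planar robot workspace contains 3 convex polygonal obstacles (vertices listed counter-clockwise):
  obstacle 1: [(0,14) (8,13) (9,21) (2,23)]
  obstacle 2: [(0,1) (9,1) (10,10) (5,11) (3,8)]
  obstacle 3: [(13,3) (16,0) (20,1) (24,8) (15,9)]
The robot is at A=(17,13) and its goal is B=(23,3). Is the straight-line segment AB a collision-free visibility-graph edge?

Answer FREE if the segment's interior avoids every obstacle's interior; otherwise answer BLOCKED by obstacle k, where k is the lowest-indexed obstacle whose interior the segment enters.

Obstacle 1 [(0,14) (8,13) (9,21) (2,23)]:
  edge (0,14)–(8,13): clear
  edge (8,13)–(9,21): clear
  edge (9,21)–(2,23): clear
  edge (2,23)–(0,14): clear
  midpoint (20,8) outside
  → clear
Obstacle 2 [(0,1) (9,1) (10,10) (5,11) (3,8)]:
  edge (0,1)–(9,1): clear
  edge (9,1)–(10,10): clear
  edge (10,10)–(5,11): clear
  edge (5,11)–(3,8): clear
  edge (3,8)–(0,1): clear
  midpoint (20,8) outside
  → clear
Obstacle 3 [(13,3) (16,0) (20,1) (24,8) (15,9)]:
  edge (13,3)–(16,0): clear
  edge (16,0)–(20,1): clear
  edge (20,1)–(24,8): crosses AB
  edge (24,8)–(15,9): crosses AB
  edge (15,9)–(13,3): clear
  → BLOCKED

BLOCKED by obstacle 3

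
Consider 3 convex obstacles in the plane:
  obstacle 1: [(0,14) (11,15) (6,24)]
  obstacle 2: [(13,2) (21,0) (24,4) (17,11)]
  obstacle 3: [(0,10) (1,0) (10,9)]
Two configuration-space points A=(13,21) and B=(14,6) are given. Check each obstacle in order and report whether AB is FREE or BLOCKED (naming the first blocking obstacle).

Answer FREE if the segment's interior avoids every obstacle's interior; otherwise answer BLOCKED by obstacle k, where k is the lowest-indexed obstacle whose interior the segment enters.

Obstacle 1 [(0,14) (11,15) (6,24)]:
  edge (0,14)–(11,15): clear
  edge (11,15)–(6,24): clear
  edge (6,24)–(0,14): clear
  midpoint (27/2,27/2) outside
  → clear
Obstacle 2 [(13,2) (21,0) (24,4) (17,11)]:
  edge (13,2)–(21,0): clear
  edge (21,0)–(24,4): clear
  edge (24,4)–(17,11): clear
  edge (17,11)–(13,2): clear
  midpoint (27/2,27/2) outside
  → clear
Obstacle 3 [(0,10) (1,0) (10,9)]:
  edge (0,10)–(1,0): clear
  edge (1,0)–(10,9): clear
  edge (10,9)–(0,10): clear
  midpoint (27/2,27/2) outside
  → clear

FREE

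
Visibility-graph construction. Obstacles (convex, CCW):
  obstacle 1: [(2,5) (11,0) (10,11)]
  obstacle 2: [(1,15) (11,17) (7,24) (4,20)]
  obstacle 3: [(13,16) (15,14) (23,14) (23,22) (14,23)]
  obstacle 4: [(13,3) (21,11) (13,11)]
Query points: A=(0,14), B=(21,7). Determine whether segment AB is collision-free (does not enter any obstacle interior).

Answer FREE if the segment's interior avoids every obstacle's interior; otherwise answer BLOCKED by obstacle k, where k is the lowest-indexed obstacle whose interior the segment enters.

BLOCKED by obstacle 1

Obstacle 1 [(2,5) (11,0) (10,11)]:
  edge (2,5)–(11,0): clear
  edge (11,0)–(10,11): crosses AB
  edge (10,11)–(2,5): crosses AB
  → BLOCKED
Obstacle 2 [(1,15) (11,17) (7,24) (4,20)]:
  edge (1,15)–(11,17): clear
  edge (11,17)–(7,24): clear
  edge (7,24)–(4,20): clear
  edge (4,20)–(1,15): clear
  midpoint (21/2,21/2) outside
  → clear
Obstacle 3 [(13,16) (15,14) (23,14) (23,22) (14,23)]:
  edge (13,16)–(15,14): clear
  edge (15,14)–(23,14): clear
  edge (23,14)–(23,22): clear
  edge (23,22)–(14,23): clear
  edge (14,23)–(13,16): clear
  midpoint (21/2,21/2) outside
  → clear
Obstacle 4 [(13,3) (21,11) (13,11)]:
  edge (13,3)–(21,11): crosses AB
  edge (21,11)–(13,11): clear
  edge (13,11)–(13,3): crosses AB
  → BLOCKED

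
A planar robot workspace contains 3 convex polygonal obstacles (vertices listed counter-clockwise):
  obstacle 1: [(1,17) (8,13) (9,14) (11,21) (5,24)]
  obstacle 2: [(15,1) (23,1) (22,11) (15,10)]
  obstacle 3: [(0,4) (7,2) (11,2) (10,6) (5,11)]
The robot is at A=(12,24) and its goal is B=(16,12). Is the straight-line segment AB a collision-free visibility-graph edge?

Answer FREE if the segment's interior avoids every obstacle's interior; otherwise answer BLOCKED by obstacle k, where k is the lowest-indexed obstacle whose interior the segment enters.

FREE

Obstacle 1 [(1,17) (8,13) (9,14) (11,21) (5,24)]:
  edge (1,17)–(8,13): clear
  edge (8,13)–(9,14): clear
  edge (9,14)–(11,21): clear
  edge (11,21)–(5,24): clear
  edge (5,24)–(1,17): clear
  midpoint (14,18) outside
  → clear
Obstacle 2 [(15,1) (23,1) (22,11) (15,10)]:
  edge (15,1)–(23,1): clear
  edge (23,1)–(22,11): clear
  edge (22,11)–(15,10): clear
  edge (15,10)–(15,1): clear
  midpoint (14,18) outside
  → clear
Obstacle 3 [(0,4) (7,2) (11,2) (10,6) (5,11)]:
  edge (0,4)–(7,2): clear
  edge (7,2)–(11,2): clear
  edge (11,2)–(10,6): clear
  edge (10,6)–(5,11): clear
  edge (5,11)–(0,4): clear
  midpoint (14,18) outside
  → clear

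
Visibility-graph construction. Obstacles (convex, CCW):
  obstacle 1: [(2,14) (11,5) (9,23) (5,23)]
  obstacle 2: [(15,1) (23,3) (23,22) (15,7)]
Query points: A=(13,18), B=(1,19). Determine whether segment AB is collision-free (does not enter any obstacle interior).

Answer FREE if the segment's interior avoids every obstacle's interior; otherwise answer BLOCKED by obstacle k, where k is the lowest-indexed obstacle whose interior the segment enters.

BLOCKED by obstacle 1

Obstacle 1 [(2,14) (11,5) (9,23) (5,23)]:
  edge (2,14)–(11,5): clear
  edge (11,5)–(9,23): crosses AB
  edge (9,23)–(5,23): clear
  edge (5,23)–(2,14): crosses AB
  → BLOCKED
Obstacle 2 [(15,1) (23,3) (23,22) (15,7)]:
  edge (15,1)–(23,3): clear
  edge (23,3)–(23,22): clear
  edge (23,22)–(15,7): clear
  edge (15,7)–(15,1): clear
  midpoint (7,37/2) outside
  → clear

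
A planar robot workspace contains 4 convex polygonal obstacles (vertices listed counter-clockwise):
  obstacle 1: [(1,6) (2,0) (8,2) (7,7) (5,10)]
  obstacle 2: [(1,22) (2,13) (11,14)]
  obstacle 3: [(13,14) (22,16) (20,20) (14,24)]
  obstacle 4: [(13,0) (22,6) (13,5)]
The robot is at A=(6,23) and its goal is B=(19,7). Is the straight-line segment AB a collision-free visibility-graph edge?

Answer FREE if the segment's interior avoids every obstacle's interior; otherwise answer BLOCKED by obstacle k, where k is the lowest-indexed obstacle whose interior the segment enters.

Obstacle 1 [(1,6) (2,0) (8,2) (7,7) (5,10)]:
  edge (1,6)–(2,0): clear
  edge (2,0)–(8,2): clear
  edge (8,2)–(7,7): clear
  edge (7,7)–(5,10): clear
  edge (5,10)–(1,6): clear
  midpoint (25/2,15) outside
  → clear
Obstacle 2 [(1,22) (2,13) (11,14)]:
  edge (1,22)–(2,13): clear
  edge (2,13)–(11,14): clear
  edge (11,14)–(1,22): clear
  midpoint (25/2,15) outside
  → clear
Obstacle 3 [(13,14) (22,16) (20,20) (14,24)]:
  edge (13,14)–(22,16): crosses AB
  edge (22,16)–(20,20): clear
  edge (20,20)–(14,24): clear
  edge (14,24)–(13,14): crosses AB
  → BLOCKED
Obstacle 4 [(13,0) (22,6) (13,5)]:
  edge (13,0)–(22,6): clear
  edge (22,6)–(13,5): clear
  edge (13,5)–(13,0): clear
  midpoint (25/2,15) outside
  → clear

BLOCKED by obstacle 3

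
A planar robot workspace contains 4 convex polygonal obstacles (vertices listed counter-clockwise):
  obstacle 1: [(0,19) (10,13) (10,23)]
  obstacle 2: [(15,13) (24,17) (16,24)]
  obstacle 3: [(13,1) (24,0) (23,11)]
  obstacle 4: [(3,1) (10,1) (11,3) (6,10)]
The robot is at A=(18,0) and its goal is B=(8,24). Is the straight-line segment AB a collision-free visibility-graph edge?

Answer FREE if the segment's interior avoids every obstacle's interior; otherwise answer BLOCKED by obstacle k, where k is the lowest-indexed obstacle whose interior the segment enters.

Obstacle 1 [(0,19) (10,13) (10,23)]:
  edge (0,19)–(10,13): clear
  edge (10,13)–(10,23): crosses AB
  edge (10,23)–(0,19): crosses AB
  → BLOCKED
Obstacle 2 [(15,13) (24,17) (16,24)]:
  edge (15,13)–(24,17): clear
  edge (24,17)–(16,24): clear
  edge (16,24)–(15,13): clear
  midpoint (13,12) outside
  → clear
Obstacle 3 [(13,1) (24,0) (23,11)]:
  edge (13,1)–(24,0): crosses AB
  edge (24,0)–(23,11): clear
  edge (23,11)–(13,1): crosses AB
  → BLOCKED
Obstacle 4 [(3,1) (10,1) (11,3) (6,10)]:
  edge (3,1)–(10,1): clear
  edge (10,1)–(11,3): clear
  edge (11,3)–(6,10): clear
  edge (6,10)–(3,1): clear
  midpoint (13,12) outside
  → clear

BLOCKED by obstacle 1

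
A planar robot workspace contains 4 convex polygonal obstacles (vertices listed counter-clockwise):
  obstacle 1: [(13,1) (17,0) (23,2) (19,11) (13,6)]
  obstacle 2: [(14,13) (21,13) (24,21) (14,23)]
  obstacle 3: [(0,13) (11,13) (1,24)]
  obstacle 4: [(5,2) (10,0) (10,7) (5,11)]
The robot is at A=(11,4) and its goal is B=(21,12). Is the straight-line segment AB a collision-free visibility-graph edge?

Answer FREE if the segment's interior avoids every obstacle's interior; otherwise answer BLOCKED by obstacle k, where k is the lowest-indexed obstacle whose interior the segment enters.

BLOCKED by obstacle 1

Obstacle 1 [(13,1) (17,0) (23,2) (19,11) (13,6)]:
  edge (13,1)–(17,0): clear
  edge (17,0)–(23,2): clear
  edge (23,2)–(19,11): crosses AB
  edge (19,11)–(13,6): clear
  edge (13,6)–(13,1): crosses AB
  → BLOCKED
Obstacle 2 [(14,13) (21,13) (24,21) (14,23)]:
  edge (14,13)–(21,13): clear
  edge (21,13)–(24,21): clear
  edge (24,21)–(14,23): clear
  edge (14,23)–(14,13): clear
  midpoint (16,8) outside
  → clear
Obstacle 3 [(0,13) (11,13) (1,24)]:
  edge (0,13)–(11,13): clear
  edge (11,13)–(1,24): clear
  edge (1,24)–(0,13): clear
  midpoint (16,8) outside
  → clear
Obstacle 4 [(5,2) (10,0) (10,7) (5,11)]:
  edge (5,2)–(10,0): clear
  edge (10,0)–(10,7): clear
  edge (10,7)–(5,11): clear
  edge (5,11)–(5,2): clear
  midpoint (16,8) outside
  → clear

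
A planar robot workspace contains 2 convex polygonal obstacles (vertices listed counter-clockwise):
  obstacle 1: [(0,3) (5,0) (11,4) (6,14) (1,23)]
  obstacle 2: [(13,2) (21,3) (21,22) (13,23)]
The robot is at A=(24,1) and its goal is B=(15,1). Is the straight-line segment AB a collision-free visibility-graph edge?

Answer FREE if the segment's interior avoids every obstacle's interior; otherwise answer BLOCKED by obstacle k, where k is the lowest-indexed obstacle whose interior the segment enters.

Obstacle 1 [(0,3) (5,0) (11,4) (6,14) (1,23)]:
  edge (0,3)–(5,0): clear
  edge (5,0)–(11,4): clear
  edge (11,4)–(6,14): clear
  edge (6,14)–(1,23): clear
  edge (1,23)–(0,3): clear
  midpoint (39/2,1) outside
  → clear
Obstacle 2 [(13,2) (21,3) (21,22) (13,23)]:
  edge (13,2)–(21,3): clear
  edge (21,3)–(21,22): clear
  edge (21,22)–(13,23): clear
  edge (13,23)–(13,2): clear
  midpoint (39/2,1) outside
  → clear

FREE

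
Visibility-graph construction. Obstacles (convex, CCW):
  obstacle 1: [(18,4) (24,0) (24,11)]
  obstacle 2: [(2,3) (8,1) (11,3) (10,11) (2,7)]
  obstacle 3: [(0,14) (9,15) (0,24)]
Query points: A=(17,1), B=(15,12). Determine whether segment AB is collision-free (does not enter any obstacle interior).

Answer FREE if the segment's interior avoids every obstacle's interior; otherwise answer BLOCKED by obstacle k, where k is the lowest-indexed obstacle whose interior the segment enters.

Obstacle 1 [(18,4) (24,0) (24,11)]:
  edge (18,4)–(24,0): clear
  edge (24,0)–(24,11): clear
  edge (24,11)–(18,4): clear
  midpoint (16,13/2) outside
  → clear
Obstacle 2 [(2,3) (8,1) (11,3) (10,11) (2,7)]:
  edge (2,3)–(8,1): clear
  edge (8,1)–(11,3): clear
  edge (11,3)–(10,11): clear
  edge (10,11)–(2,7): clear
  edge (2,7)–(2,3): clear
  midpoint (16,13/2) outside
  → clear
Obstacle 3 [(0,14) (9,15) (0,24)]:
  edge (0,14)–(9,15): clear
  edge (9,15)–(0,24): clear
  edge (0,24)–(0,14): clear
  midpoint (16,13/2) outside
  → clear

FREE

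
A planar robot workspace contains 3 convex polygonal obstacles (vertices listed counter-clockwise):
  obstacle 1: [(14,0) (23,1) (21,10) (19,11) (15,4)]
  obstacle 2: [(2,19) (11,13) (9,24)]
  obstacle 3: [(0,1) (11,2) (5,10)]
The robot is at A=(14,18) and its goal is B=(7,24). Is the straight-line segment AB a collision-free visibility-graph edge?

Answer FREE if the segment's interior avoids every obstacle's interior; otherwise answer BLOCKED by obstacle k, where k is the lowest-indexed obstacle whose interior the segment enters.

Obstacle 1 [(14,0) (23,1) (21,10) (19,11) (15,4)]:
  edge (14,0)–(23,1): clear
  edge (23,1)–(21,10): clear
  edge (21,10)–(19,11): clear
  edge (19,11)–(15,4): clear
  edge (15,4)–(14,0): clear
  midpoint (21/2,21) outside
  → clear
Obstacle 2 [(2,19) (11,13) (9,24)]:
  edge (2,19)–(11,13): clear
  edge (11,13)–(9,24): crosses AB
  edge (9,24)–(2,19): crosses AB
  → BLOCKED
Obstacle 3 [(0,1) (11,2) (5,10)]:
  edge (0,1)–(11,2): clear
  edge (11,2)–(5,10): clear
  edge (5,10)–(0,1): clear
  midpoint (21/2,21) outside
  → clear

BLOCKED by obstacle 2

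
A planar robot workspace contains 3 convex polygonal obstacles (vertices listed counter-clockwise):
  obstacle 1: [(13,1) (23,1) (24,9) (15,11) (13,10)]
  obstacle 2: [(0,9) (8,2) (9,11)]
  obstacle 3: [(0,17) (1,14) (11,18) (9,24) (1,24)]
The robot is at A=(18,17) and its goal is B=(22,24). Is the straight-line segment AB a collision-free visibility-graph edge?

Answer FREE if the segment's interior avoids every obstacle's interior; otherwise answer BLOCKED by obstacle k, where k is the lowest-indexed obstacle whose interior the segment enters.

Obstacle 1 [(13,1) (23,1) (24,9) (15,11) (13,10)]:
  edge (13,1)–(23,1): clear
  edge (23,1)–(24,9): clear
  edge (24,9)–(15,11): clear
  edge (15,11)–(13,10): clear
  edge (13,10)–(13,1): clear
  midpoint (20,41/2) outside
  → clear
Obstacle 2 [(0,9) (8,2) (9,11)]:
  edge (0,9)–(8,2): clear
  edge (8,2)–(9,11): clear
  edge (9,11)–(0,9): clear
  midpoint (20,41/2) outside
  → clear
Obstacle 3 [(0,17) (1,14) (11,18) (9,24) (1,24)]:
  edge (0,17)–(1,14): clear
  edge (1,14)–(11,18): clear
  edge (11,18)–(9,24): clear
  edge (9,24)–(1,24): clear
  edge (1,24)–(0,17): clear
  midpoint (20,41/2) outside
  → clear

FREE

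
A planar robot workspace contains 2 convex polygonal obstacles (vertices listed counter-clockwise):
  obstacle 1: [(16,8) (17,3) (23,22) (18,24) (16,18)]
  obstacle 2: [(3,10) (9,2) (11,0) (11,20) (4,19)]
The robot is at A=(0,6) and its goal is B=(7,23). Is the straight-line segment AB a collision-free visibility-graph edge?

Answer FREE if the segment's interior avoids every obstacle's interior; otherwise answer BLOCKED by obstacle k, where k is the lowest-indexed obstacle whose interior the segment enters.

Obstacle 1 [(16,8) (17,3) (23,22) (18,24) (16,18)]:
  edge (16,8)–(17,3): clear
  edge (17,3)–(23,22): clear
  edge (23,22)–(18,24): clear
  edge (18,24)–(16,18): clear
  edge (16,18)–(16,8): clear
  midpoint (7/2,29/2) outside
  → clear
Obstacle 2 [(3,10) (9,2) (11,0) (11,20) (4,19)]:
  edge (3,10)–(9,2): clear
  edge (9,2)–(11,0): clear
  edge (11,0)–(11,20): clear
  edge (11,20)–(4,19): crosses AB
  edge (4,19)–(3,10): crosses AB
  → BLOCKED

BLOCKED by obstacle 2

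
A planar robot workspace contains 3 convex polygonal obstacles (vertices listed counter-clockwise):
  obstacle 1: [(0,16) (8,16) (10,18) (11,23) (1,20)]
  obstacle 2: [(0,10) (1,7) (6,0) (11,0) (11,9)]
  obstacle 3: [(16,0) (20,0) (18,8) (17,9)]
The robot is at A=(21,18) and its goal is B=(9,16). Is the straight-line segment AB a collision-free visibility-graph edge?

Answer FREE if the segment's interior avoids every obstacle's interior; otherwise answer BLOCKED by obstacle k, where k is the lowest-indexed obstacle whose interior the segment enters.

Obstacle 1 [(0,16) (8,16) (10,18) (11,23) (1,20)]:
  edge (0,16)–(8,16): clear
  edge (8,16)–(10,18): clear
  edge (10,18)–(11,23): clear
  edge (11,23)–(1,20): clear
  edge (1,20)–(0,16): clear
  midpoint (15,17) outside
  → clear
Obstacle 2 [(0,10) (1,7) (6,0) (11,0) (11,9)]:
  edge (0,10)–(1,7): clear
  edge (1,7)–(6,0): clear
  edge (6,0)–(11,0): clear
  edge (11,0)–(11,9): clear
  edge (11,9)–(0,10): clear
  midpoint (15,17) outside
  → clear
Obstacle 3 [(16,0) (20,0) (18,8) (17,9)]:
  edge (16,0)–(20,0): clear
  edge (20,0)–(18,8): clear
  edge (18,8)–(17,9): clear
  edge (17,9)–(16,0): clear
  midpoint (15,17) outside
  → clear

FREE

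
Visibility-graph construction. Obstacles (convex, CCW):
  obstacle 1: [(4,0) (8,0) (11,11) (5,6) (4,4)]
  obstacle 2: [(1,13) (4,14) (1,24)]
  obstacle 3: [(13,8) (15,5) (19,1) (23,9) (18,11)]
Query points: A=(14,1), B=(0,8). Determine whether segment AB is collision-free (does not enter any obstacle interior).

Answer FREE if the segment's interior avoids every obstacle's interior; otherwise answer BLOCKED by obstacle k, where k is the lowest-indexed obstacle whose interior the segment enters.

BLOCKED by obstacle 1

Obstacle 1 [(4,0) (8,0) (11,11) (5,6) (4,4)]:
  edge (4,0)–(8,0): clear
  edge (8,0)–(11,11): crosses AB
  edge (11,11)–(5,6): clear
  edge (5,6)–(4,4): crosses AB
  edge (4,4)–(4,0): clear
  → BLOCKED
Obstacle 2 [(1,13) (4,14) (1,24)]:
  edge (1,13)–(4,14): clear
  edge (4,14)–(1,24): clear
  edge (1,24)–(1,13): clear
  midpoint (7,9/2) outside
  → clear
Obstacle 3 [(13,8) (15,5) (19,1) (23,9) (18,11)]:
  edge (13,8)–(15,5): clear
  edge (15,5)–(19,1): clear
  edge (19,1)–(23,9): clear
  edge (23,9)–(18,11): clear
  edge (18,11)–(13,8): clear
  midpoint (7,9/2) outside
  → clear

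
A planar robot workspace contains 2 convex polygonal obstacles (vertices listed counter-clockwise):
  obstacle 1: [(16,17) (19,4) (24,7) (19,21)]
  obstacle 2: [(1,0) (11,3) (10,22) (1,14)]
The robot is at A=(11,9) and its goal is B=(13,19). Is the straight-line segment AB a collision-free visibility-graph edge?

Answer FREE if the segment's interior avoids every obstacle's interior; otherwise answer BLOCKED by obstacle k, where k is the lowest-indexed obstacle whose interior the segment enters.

Obstacle 1 [(16,17) (19,4) (24,7) (19,21)]:
  edge (16,17)–(19,4): clear
  edge (19,4)–(24,7): clear
  edge (24,7)–(19,21): clear
  edge (19,21)–(16,17): clear
  midpoint (12,14) outside
  → clear
Obstacle 2 [(1,0) (11,3) (10,22) (1,14)]:
  edge (1,0)–(11,3): clear
  edge (11,3)–(10,22): clear
  edge (10,22)–(1,14): clear
  edge (1,14)–(1,0): clear
  midpoint (12,14) outside
  → clear

FREE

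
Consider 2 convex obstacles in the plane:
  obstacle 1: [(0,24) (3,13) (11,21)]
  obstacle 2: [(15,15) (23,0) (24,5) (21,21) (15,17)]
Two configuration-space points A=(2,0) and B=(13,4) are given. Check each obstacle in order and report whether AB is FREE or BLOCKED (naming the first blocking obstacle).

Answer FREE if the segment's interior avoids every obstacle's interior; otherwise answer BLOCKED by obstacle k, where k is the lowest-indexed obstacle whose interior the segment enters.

Obstacle 1 [(0,24) (3,13) (11,21)]:
  edge (0,24)–(3,13): clear
  edge (3,13)–(11,21): clear
  edge (11,21)–(0,24): clear
  midpoint (15/2,2) outside
  → clear
Obstacle 2 [(15,15) (23,0) (24,5) (21,21) (15,17)]:
  edge (15,15)–(23,0): clear
  edge (23,0)–(24,5): clear
  edge (24,5)–(21,21): clear
  edge (21,21)–(15,17): clear
  edge (15,17)–(15,15): clear
  midpoint (15/2,2) outside
  → clear

FREE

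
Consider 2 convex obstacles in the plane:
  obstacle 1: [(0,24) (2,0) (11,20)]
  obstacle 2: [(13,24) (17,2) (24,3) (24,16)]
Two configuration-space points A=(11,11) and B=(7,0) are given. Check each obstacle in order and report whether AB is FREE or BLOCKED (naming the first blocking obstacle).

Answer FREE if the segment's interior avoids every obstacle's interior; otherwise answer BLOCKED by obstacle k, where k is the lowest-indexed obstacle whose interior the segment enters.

Obstacle 1 [(0,24) (2,0) (11,20)]:
  edge (0,24)–(2,0): clear
  edge (2,0)–(11,20): clear
  edge (11,20)–(0,24): clear
  midpoint (9,11/2) outside
  → clear
Obstacle 2 [(13,24) (17,2) (24,3) (24,16)]:
  edge (13,24)–(17,2): clear
  edge (17,2)–(24,3): clear
  edge (24,3)–(24,16): clear
  edge (24,16)–(13,24): clear
  midpoint (9,11/2) outside
  → clear

FREE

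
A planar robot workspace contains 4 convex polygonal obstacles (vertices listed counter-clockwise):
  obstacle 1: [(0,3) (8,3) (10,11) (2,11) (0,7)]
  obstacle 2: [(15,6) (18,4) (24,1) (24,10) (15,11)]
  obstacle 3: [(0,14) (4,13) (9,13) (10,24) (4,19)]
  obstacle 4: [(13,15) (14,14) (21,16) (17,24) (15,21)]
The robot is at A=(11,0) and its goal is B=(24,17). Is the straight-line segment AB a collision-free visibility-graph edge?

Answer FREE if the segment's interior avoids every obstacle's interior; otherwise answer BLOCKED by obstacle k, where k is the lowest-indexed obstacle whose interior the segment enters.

BLOCKED by obstacle 2

Obstacle 1 [(0,3) (8,3) (10,11) (2,11) (0,7)]:
  edge (0,3)–(8,3): clear
  edge (8,3)–(10,11): clear
  edge (10,11)–(2,11): clear
  edge (2,11)–(0,7): clear
  edge (0,7)–(0,3): clear
  midpoint (35/2,17/2) outside
  → clear
Obstacle 2 [(15,6) (18,4) (24,1) (24,10) (15,11)]:
  edge (15,6)–(18,4): crosses AB
  edge (18,4)–(24,1): clear
  edge (24,1)–(24,10): clear
  edge (24,10)–(15,11): crosses AB
  edge (15,11)–(15,6): clear
  → BLOCKED
Obstacle 3 [(0,14) (4,13) (9,13) (10,24) (4,19)]:
  edge (0,14)–(4,13): clear
  edge (4,13)–(9,13): clear
  edge (9,13)–(10,24): clear
  edge (10,24)–(4,19): clear
  edge (4,19)–(0,14): clear
  midpoint (35/2,17/2) outside
  → clear
Obstacle 4 [(13,15) (14,14) (21,16) (17,24) (15,21)]:
  edge (13,15)–(14,14): clear
  edge (14,14)–(21,16): clear
  edge (21,16)–(17,24): clear
  edge (17,24)–(15,21): clear
  edge (15,21)–(13,15): clear
  midpoint (35/2,17/2) outside
  → clear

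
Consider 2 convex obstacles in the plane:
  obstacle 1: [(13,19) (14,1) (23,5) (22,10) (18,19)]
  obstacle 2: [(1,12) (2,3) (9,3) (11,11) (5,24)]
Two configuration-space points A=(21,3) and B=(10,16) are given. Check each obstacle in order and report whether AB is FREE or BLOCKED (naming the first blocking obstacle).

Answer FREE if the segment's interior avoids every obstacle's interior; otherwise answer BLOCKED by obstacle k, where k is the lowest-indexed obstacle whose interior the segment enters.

BLOCKED by obstacle 1

Obstacle 1 [(13,19) (14,1) (23,5) (22,10) (18,19)]:
  edge (13,19)–(14,1): crosses AB
  edge (14,1)–(23,5): crosses AB
  edge (23,5)–(22,10): clear
  edge (22,10)–(18,19): clear
  edge (18,19)–(13,19): clear
  → BLOCKED
Obstacle 2 [(1,12) (2,3) (9,3) (11,11) (5,24)]:
  edge (1,12)–(2,3): clear
  edge (2,3)–(9,3): clear
  edge (9,3)–(11,11): clear
  edge (11,11)–(5,24): clear
  edge (5,24)–(1,12): clear
  midpoint (31/2,19/2) outside
  → clear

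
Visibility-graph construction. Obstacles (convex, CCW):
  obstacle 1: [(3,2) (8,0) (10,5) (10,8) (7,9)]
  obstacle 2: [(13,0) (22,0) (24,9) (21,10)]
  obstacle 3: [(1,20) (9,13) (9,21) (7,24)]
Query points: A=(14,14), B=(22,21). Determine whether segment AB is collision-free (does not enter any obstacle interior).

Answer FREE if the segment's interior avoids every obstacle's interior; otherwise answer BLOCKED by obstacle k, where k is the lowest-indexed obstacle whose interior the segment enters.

FREE

Obstacle 1 [(3,2) (8,0) (10,5) (10,8) (7,9)]:
  edge (3,2)–(8,0): clear
  edge (8,0)–(10,5): clear
  edge (10,5)–(10,8): clear
  edge (10,8)–(7,9): clear
  edge (7,9)–(3,2): clear
  midpoint (18,35/2) outside
  → clear
Obstacle 2 [(13,0) (22,0) (24,9) (21,10)]:
  edge (13,0)–(22,0): clear
  edge (22,0)–(24,9): clear
  edge (24,9)–(21,10): clear
  edge (21,10)–(13,0): clear
  midpoint (18,35/2) outside
  → clear
Obstacle 3 [(1,20) (9,13) (9,21) (7,24)]:
  edge (1,20)–(9,13): clear
  edge (9,13)–(9,21): clear
  edge (9,21)–(7,24): clear
  edge (7,24)–(1,20): clear
  midpoint (18,35/2) outside
  → clear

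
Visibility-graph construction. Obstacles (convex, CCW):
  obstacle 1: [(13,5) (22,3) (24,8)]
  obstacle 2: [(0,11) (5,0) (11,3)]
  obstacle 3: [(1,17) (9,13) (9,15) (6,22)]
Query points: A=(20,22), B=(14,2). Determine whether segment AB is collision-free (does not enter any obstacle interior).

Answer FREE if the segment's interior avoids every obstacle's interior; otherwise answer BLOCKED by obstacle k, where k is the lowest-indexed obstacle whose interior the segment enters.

BLOCKED by obstacle 1

Obstacle 1 [(13,5) (22,3) (24,8)]:
  edge (13,5)–(22,3): crosses AB
  edge (22,3)–(24,8): clear
  edge (24,8)–(13,5): crosses AB
  → BLOCKED
Obstacle 2 [(0,11) (5,0) (11,3)]:
  edge (0,11)–(5,0): clear
  edge (5,0)–(11,3): clear
  edge (11,3)–(0,11): clear
  midpoint (17,12) outside
  → clear
Obstacle 3 [(1,17) (9,13) (9,15) (6,22)]:
  edge (1,17)–(9,13): clear
  edge (9,13)–(9,15): clear
  edge (9,15)–(6,22): clear
  edge (6,22)–(1,17): clear
  midpoint (17,12) outside
  → clear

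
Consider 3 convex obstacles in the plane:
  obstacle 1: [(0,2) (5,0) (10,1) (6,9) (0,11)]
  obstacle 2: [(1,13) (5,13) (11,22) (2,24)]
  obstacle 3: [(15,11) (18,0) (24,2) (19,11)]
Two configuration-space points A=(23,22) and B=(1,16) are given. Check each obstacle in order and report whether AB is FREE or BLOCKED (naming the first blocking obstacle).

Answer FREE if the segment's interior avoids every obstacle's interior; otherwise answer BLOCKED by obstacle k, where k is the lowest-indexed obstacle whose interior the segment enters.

Obstacle 1 [(0,2) (5,0) (10,1) (6,9) (0,11)]:
  edge (0,2)–(5,0): clear
  edge (5,0)–(10,1): clear
  edge (10,1)–(6,9): clear
  edge (6,9)–(0,11): clear
  edge (0,11)–(0,2): clear
  midpoint (12,19) outside
  → clear
Obstacle 2 [(1,13) (5,13) (11,22) (2,24)]:
  edge (1,13)–(5,13): clear
  edge (5,13)–(11,22): crosses AB
  edge (11,22)–(2,24): clear
  edge (2,24)–(1,13): crosses AB
  → BLOCKED
Obstacle 3 [(15,11) (18,0) (24,2) (19,11)]:
  edge (15,11)–(18,0): clear
  edge (18,0)–(24,2): clear
  edge (24,2)–(19,11): clear
  edge (19,11)–(15,11): clear
  midpoint (12,19) outside
  → clear

BLOCKED by obstacle 2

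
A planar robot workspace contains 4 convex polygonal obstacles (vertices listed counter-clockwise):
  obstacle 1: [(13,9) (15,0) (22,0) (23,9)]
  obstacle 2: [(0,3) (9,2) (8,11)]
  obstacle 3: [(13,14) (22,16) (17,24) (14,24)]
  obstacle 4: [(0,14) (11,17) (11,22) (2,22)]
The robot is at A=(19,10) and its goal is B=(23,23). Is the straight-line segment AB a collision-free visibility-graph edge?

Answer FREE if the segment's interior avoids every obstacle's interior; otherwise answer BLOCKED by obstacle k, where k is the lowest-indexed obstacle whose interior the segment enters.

BLOCKED by obstacle 3

Obstacle 1 [(13,9) (15,0) (22,0) (23,9)]:
  edge (13,9)–(15,0): clear
  edge (15,0)–(22,0): clear
  edge (22,0)–(23,9): clear
  edge (23,9)–(13,9): clear
  midpoint (21,33/2) outside
  → clear
Obstacle 2 [(0,3) (9,2) (8,11)]:
  edge (0,3)–(9,2): clear
  edge (9,2)–(8,11): clear
  edge (8,11)–(0,3): clear
  midpoint (21,33/2) outside
  → clear
Obstacle 3 [(13,14) (22,16) (17,24) (14,24)]:
  edge (13,14)–(22,16): crosses AB
  edge (22,16)–(17,24): crosses AB
  edge (17,24)–(14,24): clear
  edge (14,24)–(13,14): clear
  → BLOCKED
Obstacle 4 [(0,14) (11,17) (11,22) (2,22)]:
  edge (0,14)–(11,17): clear
  edge (11,17)–(11,22): clear
  edge (11,22)–(2,22): clear
  edge (2,22)–(0,14): clear
  midpoint (21,33/2) outside
  → clear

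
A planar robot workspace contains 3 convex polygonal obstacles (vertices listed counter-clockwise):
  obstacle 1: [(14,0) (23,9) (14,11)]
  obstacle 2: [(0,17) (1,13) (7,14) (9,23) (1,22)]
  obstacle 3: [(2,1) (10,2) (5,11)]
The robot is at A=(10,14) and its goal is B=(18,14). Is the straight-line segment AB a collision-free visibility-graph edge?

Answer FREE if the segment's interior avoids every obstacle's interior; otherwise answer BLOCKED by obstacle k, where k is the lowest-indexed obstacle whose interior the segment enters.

FREE

Obstacle 1 [(14,0) (23,9) (14,11)]:
  edge (14,0)–(23,9): clear
  edge (23,9)–(14,11): clear
  edge (14,11)–(14,0): clear
  midpoint (14,14) outside
  → clear
Obstacle 2 [(0,17) (1,13) (7,14) (9,23) (1,22)]:
  edge (0,17)–(1,13): clear
  edge (1,13)–(7,14): clear
  edge (7,14)–(9,23): clear
  edge (9,23)–(1,22): clear
  edge (1,22)–(0,17): clear
  midpoint (14,14) outside
  → clear
Obstacle 3 [(2,1) (10,2) (5,11)]:
  edge (2,1)–(10,2): clear
  edge (10,2)–(5,11): clear
  edge (5,11)–(2,1): clear
  midpoint (14,14) outside
  → clear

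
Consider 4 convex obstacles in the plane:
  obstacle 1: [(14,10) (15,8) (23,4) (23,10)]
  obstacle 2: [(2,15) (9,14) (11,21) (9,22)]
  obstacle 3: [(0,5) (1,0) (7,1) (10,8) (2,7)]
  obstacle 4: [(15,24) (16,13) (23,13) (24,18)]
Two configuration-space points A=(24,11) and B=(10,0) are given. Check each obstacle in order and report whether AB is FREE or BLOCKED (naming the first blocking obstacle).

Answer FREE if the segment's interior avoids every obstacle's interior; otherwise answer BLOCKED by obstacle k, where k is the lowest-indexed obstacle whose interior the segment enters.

BLOCKED by obstacle 1

Obstacle 1 [(14,10) (15,8) (23,4) (23,10)]:
  edge (14,10)–(15,8): clear
  edge (15,8)–(23,4): crosses AB
  edge (23,4)–(23,10): clear
  edge (23,10)–(14,10): crosses AB
  → BLOCKED
Obstacle 2 [(2,15) (9,14) (11,21) (9,22)]:
  edge (2,15)–(9,14): clear
  edge (9,14)–(11,21): clear
  edge (11,21)–(9,22): clear
  edge (9,22)–(2,15): clear
  midpoint (17,11/2) outside
  → clear
Obstacle 3 [(0,5) (1,0) (7,1) (10,8) (2,7)]:
  edge (0,5)–(1,0): clear
  edge (1,0)–(7,1): clear
  edge (7,1)–(10,8): clear
  edge (10,8)–(2,7): clear
  edge (2,7)–(0,5): clear
  midpoint (17,11/2) outside
  → clear
Obstacle 4 [(15,24) (16,13) (23,13) (24,18)]:
  edge (15,24)–(16,13): clear
  edge (16,13)–(23,13): clear
  edge (23,13)–(24,18): clear
  edge (24,18)–(15,24): clear
  midpoint (17,11/2) outside
  → clear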